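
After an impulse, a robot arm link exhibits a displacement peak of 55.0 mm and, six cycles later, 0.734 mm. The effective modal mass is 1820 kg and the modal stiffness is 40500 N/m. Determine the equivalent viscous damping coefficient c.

1950 N·s/m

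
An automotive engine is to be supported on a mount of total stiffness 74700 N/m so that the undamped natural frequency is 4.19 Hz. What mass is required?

108 kg

ω_n = 2πf_n = 2π × 4.19 = 26.33 rad/s.
m = k/ω_n² = 74700/26.33² = 74700/693.1 = 107.8 kg.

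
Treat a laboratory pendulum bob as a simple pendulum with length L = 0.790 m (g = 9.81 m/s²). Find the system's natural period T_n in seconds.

1.78 s

For a simple pendulum ω_n = √(g/L) = √(9.81/0.790) = √12.42 = 3.524 rad/s.
T_n = 2π/ω_n = 6.283/3.524 = 1.783 s.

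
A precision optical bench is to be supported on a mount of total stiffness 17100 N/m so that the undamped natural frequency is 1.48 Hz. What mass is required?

198 kg

ω_n = 2πf_n = 2π × 1.48 = 9.299 rad/s.
m = k/ω_n² = 17100/9.299² = 17100/86.47 = 197.7 kg.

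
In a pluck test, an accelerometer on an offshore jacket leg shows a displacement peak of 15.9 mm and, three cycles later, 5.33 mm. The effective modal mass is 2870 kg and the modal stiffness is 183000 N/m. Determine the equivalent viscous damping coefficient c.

2650 N·s/m

Logarithmic decrement δ = (1/n)·ln(x₀/x_n) = (1/3)·ln(15.9/5.33) = (1/3)·ln(2.983) = 0.3643.
ζ = δ/√(4π² + δ²) = 0.3643/√(39.48 + 0.133) = 0.3643/6.294 = 0.05789.
c = ζ · 2√(km) = 0.05789 × 2√(183000 × 2870) = 0.05789 × 45830 = 2653 N·s/m.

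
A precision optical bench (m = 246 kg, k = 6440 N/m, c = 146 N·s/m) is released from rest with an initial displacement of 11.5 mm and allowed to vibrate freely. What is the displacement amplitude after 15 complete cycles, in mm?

0.0482 mm

ζ = c/(2√(km)) = 146/(2√(6440 × 246)) = 146/2517 = 0.05800.
Logarithmic decrement δ = 2πζ/√(1 − ζ²) = 2π × 0.05800/√(1 − 0.00336) = 0.3650.
After n cycles, x_n/x₀ = e^(−nδ), so x_15 = 11.5 × e^(−15 × 0.3650) = 11.5 × 0.004189 = 0.04817 mm.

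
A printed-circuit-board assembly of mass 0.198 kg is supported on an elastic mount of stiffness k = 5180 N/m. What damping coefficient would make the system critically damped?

64.1 N·s/m

c_c = 2√(k·m) = 2√(5180 × 0.198) = 2 × 32.03 = 64.05 N·s/m.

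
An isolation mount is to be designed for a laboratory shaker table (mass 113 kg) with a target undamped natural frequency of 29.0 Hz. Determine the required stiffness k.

3750000 N/m

ω_n = 2πf_n = 2π × 29.0 = 182.2 rad/s.
k = m·ω_n² = 113 × 182.2² = 113 × 33200 = 3752000 N/m.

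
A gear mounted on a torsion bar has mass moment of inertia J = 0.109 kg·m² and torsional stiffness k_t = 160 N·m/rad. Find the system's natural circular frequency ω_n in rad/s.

38.3 rad/s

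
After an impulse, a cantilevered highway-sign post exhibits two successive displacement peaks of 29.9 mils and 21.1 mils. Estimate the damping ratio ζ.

0.0554

Logarithmic decrement δ = (1/n)·ln(x₀/x_n) = (1/1)·ln(29.9/21.1) = (1/1)·ln(1.417) = 0.3486.
ζ = δ/√(4π² + δ²) = 0.3486/√(39.48 + 0.122) = 0.3486/6.293 = 0.05539.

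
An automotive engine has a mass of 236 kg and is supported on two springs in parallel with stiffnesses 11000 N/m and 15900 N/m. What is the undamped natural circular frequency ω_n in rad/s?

Parallel springs add: k_eq = 11000 + 15900 = 26900 N/m.
ω_n = √(k_eq/m) = √(26900/236) = √114.0 = 10.68 rad/s.

10.7 rad/s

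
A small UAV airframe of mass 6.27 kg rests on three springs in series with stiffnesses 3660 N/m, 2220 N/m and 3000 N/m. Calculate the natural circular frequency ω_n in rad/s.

12.3 rad/s

Series springs: 1/k_eq = 1/3660 + 1/2220 + 1/3000 = 0.001057, so k_eq = 946.1 N/m.
ω_n = √(k_eq/m) = √(946.1/6.27) = √150.9 = 12.28 rad/s.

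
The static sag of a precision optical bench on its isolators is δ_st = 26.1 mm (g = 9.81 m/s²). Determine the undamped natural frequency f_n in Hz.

ω_n = √(g/δ_st) = √(9.81/0.0261) = √375.9 = 19.39 rad/s.
f_n = ω_n/(2π) = 19.39/6.283 = 3.086 Hz.

3.09 Hz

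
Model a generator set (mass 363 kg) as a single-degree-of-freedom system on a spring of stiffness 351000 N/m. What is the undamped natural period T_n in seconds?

ω_n = √(k/m) = √(351000/363) = √966.9 = 31.10 rad/s.
T_n = 2π/ω_n = 6.283/31.10 = 0.2021 s.

0.202 s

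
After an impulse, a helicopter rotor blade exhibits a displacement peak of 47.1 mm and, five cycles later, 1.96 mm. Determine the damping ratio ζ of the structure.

Logarithmic decrement δ = (1/n)·ln(x₀/x_n) = (1/5)·ln(47.1/1.96) = (1/5)·ln(24.03) = 0.6359.
ζ = δ/√(4π² + δ²) = 0.6359/√(39.48 + 0.404) = 0.6359/6.315 = 0.1007.

0.101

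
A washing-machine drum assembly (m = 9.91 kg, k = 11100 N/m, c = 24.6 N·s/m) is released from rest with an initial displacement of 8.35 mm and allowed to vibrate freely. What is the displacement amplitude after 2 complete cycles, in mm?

5.24 mm

ζ = c/(2√(km)) = 24.6/(2√(11100 × 9.91)) = 24.6/663.3 = 0.03709.
Logarithmic decrement δ = 2πζ/√(1 − ζ²) = 2π × 0.03709/√(1 − 0.00138) = 0.2332.
After n cycles, x_n/x₀ = e^(−nδ), so x_2 = 8.35 × e^(−2 × 0.2332) = 8.35 × 0.6273 = 5.238 mm.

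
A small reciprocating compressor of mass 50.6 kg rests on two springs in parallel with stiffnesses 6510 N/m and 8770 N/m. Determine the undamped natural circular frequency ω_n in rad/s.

17.4 rad/s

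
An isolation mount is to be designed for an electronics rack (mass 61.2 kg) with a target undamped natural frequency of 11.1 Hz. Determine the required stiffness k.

ω_n = 2πf_n = 2π × 11.1 = 69.74 rad/s.
k = m·ω_n² = 61.2 × 69.74² = 61.2 × 4864 = 297700 N/m.

298000 N/m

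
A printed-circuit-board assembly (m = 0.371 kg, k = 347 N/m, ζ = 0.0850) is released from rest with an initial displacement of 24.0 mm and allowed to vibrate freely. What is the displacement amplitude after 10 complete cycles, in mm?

Logarithmic decrement δ = 2πζ/√(1 − ζ²) = 2π × 0.08500/√(1 − 0.00723) = 0.5360.
After n cycles, x_n/x₀ = e^(−nδ), so x_10 = 24.0 × e^(−10 × 0.5360) = 24.0 × 0.004700 = 0.1128 mm.

0.113 mm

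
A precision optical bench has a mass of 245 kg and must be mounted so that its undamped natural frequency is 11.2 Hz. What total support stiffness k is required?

ω_n = 2πf_n = 2π × 11.2 = 70.37 rad/s.
k = m·ω_n² = 245 × 70.37² = 245 × 4952 = 1213000 N/m.

1210000 N/m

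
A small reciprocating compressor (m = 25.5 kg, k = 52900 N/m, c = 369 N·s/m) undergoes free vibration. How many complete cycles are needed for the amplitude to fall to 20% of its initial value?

ζ = c/(2√(km)) = 369/(2√(52900 × 25.5)) = 369/2323 = 0.1589.
Logarithmic decrement δ = 2πζ/√(1 − ζ²) = 2π × 0.1589/√(1 − 0.0252) = 1.011.
x_n/x₀ = e^(−nδ) ≤ 0.2; take ln: n ≥ ln(1/0.2)/δ = 1.609/1.011 = 1.592.
So 2 complete cycles are required.

2 cycles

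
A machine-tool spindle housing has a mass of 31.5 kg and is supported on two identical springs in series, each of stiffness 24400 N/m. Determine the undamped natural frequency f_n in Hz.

Series springs: 1/k_eq = 2/24400, so k_eq = 24400/2 = 12200 N/m.
ω_n = √(k_eq/m) = √(12200/31.5) = √387.3 = 19.68 rad/s.
f_n = ω_n/(2π) = 19.68/6.283 = 3.132 Hz.

3.13 Hz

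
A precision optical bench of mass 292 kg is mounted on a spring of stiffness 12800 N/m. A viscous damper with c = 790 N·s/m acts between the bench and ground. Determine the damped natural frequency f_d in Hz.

ω_n = √(k/m) = √(12800/292) = 6.621 rad/s.
Critical damping c_c = 2√(k·m) = 2√(12800 × 292) = 3867 N·s/m, so ζ = c/c_c = 790/3867 = 0.2043.
ω_d = ω_n√(1 − ζ²) = 6.621 × √(1 − 0.0417) = 6.481 rad/s.
f_d = ω_d/(2π) = 1.032 Hz.

1.03 Hz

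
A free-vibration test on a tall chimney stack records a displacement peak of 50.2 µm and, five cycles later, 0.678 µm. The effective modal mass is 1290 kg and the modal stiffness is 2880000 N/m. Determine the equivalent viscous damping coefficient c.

16500 N·s/m

Logarithmic decrement δ = (1/n)·ln(x₀/x_n) = (1/5)·ln(50.2/0.678) = (1/5)·ln(74.04) = 0.8609.
ζ = δ/√(4π² + δ²) = 0.8609/√(39.48 + 0.741) = 0.8609/6.342 = 0.1358.
c = ζ · 2√(km) = 0.1358 × 2√(2880000 × 1290) = 0.1358 × 121900 = 16550 N·s/m.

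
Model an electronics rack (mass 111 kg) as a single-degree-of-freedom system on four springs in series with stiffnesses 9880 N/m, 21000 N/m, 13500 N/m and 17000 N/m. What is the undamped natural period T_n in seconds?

1.11 s

Series springs: 1/k_eq = 1/9880 + 1/21000 + 1/13500 + 1/17000 = 0.0002817, so k_eq = 3549 N/m.
ω_n = √(k_eq/m) = √(3549/111) = √31.98 = 5.655 rad/s.
T_n = 2π/ω_n = 6.283/5.655 = 1.111 s.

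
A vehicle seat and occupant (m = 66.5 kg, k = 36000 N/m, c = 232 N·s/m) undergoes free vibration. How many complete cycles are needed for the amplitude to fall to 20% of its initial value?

4 cycles

ζ = c/(2√(km)) = 232/(2√(36000 × 66.5)) = 232/3095 = 0.07497.
Logarithmic decrement δ = 2πζ/√(1 − ζ²) = 2π × 0.07497/√(1 − 0.00562) = 0.4724.
x_n/x₀ = e^(−nδ) ≤ 0.2; take ln: n ≥ ln(1/0.2)/δ = 1.609/0.4724 = 3.407.
So 4 complete cycles are required.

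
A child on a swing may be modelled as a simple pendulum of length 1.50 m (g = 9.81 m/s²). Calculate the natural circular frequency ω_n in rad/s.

2.56 rad/s

For a simple pendulum ω_n = √(g/L) = √(9.81/1.50) = √6.540 = 2.557 rad/s.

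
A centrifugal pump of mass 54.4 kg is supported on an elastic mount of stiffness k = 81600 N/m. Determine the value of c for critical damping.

4210 N·s/m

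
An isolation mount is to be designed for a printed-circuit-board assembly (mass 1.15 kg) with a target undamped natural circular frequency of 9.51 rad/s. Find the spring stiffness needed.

k = m·ω_n² = 1.15 × 9.510² = 1.15 × 90.44 = 104.0 N/m.

104 N/m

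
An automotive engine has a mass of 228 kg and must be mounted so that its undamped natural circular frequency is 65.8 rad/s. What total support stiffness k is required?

987000 N/m

k = m·ω_n² = 228 × 65.80² = 228 × 4330 = 987200 N/m.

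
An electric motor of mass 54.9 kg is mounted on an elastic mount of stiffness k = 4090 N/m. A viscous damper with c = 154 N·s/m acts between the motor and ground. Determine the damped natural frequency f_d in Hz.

ω_n = √(k/m) = √(4090/54.9) = 8.631 rad/s.
Critical damping c_c = 2√(k·m) = 2√(4090 × 54.9) = 947.7 N·s/m, so ζ = c/c_c = 154/947.7 = 0.1625.
ω_d = ω_n√(1 − ζ²) = 8.631 × √(1 − 0.0264) = 8.517 rad/s.
f_d = ω_d/(2π) = 1.355 Hz.

1.36 Hz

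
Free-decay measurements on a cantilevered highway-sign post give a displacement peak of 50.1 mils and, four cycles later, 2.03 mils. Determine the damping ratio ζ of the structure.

0.127

Logarithmic decrement δ = (1/n)·ln(x₀/x_n) = (1/4)·ln(50.1/2.03) = (1/4)·ln(24.68) = 0.8015.
ζ = δ/√(4π² + δ²) = 0.8015/√(39.48 + 0.642) = 0.8015/6.334 = 0.1265.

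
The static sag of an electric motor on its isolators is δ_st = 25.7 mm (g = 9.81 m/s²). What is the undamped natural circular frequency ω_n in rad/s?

19.5 rad/s

ω_n = √(g/δ_st) = √(9.81/0.0257) = √381.7 = 19.54 rad/s.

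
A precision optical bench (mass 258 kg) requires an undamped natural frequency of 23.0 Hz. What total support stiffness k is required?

5390000 N/m

ω_n = 2πf_n = 2π × 23.0 = 144.5 rad/s.
k = m·ω_n² = 258 × 144.5² = 258 × 20880 = 5388000 N/m.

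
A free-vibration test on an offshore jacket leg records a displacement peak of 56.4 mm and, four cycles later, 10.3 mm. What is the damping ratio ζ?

Logarithmic decrement δ = (1/n)·ln(x₀/x_n) = (1/4)·ln(56.4/10.3) = (1/4)·ln(5.476) = 0.4251.
ζ = δ/√(4π² + δ²) = 0.4251/√(39.48 + 0.181) = 0.4251/6.298 = 0.06750.

0.0675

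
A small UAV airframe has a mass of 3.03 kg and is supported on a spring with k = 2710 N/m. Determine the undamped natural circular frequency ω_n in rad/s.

ω_n = √(k/m) = √(2710/3.03) = √894.4 = 29.91 rad/s.

29.9 rad/s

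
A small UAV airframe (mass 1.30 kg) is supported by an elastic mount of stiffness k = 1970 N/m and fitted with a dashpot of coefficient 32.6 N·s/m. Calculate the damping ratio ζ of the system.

ω_n = √(k/m) = √(1970/1.30) = 38.93 rad/s.
Critical damping c_c = 2√(k·m) = 2√(1970 × 1.30) = 101.2 N·s/m, so ζ = c/c_c = 32.6/101.2 = 0.3221.

0.322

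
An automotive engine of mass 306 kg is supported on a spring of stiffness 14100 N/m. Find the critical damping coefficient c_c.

4150 N·s/m

c_c = 2√(k·m) = 2√(14100 × 306) = 2 × 2077 = 4154 N·s/m.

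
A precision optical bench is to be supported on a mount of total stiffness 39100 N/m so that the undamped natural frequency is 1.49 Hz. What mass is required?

ω_n = 2πf_n = 2π × 1.49 = 9.362 rad/s.
m = k/ω_n² = 39100/9.362² = 39100/87.65 = 446.1 kg.

446 kg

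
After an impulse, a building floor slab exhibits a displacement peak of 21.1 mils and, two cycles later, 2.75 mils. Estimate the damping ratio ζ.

0.160

Logarithmic decrement δ = (1/n)·ln(x₀/x_n) = (1/2)·ln(21.1/2.75) = (1/2)·ln(7.673) = 1.019.
ζ = δ/√(4π² + δ²) = 1.019/√(39.48 + 1.04) = 1.019/6.365 = 0.1601.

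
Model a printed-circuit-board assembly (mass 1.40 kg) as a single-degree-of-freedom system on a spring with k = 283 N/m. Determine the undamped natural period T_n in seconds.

ω_n = √(k/m) = √(283.0/1.40) = √202.1 = 14.22 rad/s.
T_n = 2π/ω_n = 6.283/14.22 = 0.4419 s.

0.442 s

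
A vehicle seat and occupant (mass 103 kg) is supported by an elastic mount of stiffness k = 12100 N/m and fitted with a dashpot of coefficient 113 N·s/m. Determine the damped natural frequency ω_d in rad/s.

10.8 rad/s

ω_n = √(k/m) = √(12100/103) = 10.84 rad/s.
Critical damping c_c = 2√(k·m) = 2√(12100 × 103) = 2233 N·s/m, so ζ = c/c_c = 113/2233 = 0.05061.
ω_d = ω_n√(1 − ζ²) = 10.84 × √(1 − 0.00256) = 10.82 rad/s.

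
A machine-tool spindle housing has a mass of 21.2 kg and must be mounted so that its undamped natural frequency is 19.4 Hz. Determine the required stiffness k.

315000 N/m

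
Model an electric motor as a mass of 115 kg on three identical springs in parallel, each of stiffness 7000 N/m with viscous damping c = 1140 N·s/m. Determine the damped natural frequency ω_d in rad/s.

12.6 rad/s

Parallel springs add: k_eq = 3 × 7000 = 21000 N/m.
ω_n = √(k_eq/m) = √(21000/115) = 13.51 rad/s.
Critical damping c_c = 2√(k_eq·m) = 2√(21000 × 115) = 3108 N·s/m, so ζ = c/c_c = 1140/3108 = 0.3668.
ω_d = ω_n√(1 − ζ²) = 13.51 × √(1 − 0.135) = 12.57 rad/s.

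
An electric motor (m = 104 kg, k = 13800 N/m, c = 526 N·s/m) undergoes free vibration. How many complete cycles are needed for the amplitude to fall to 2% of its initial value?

3 cycles

ζ = c/(2√(km)) = 526/(2√(13800 × 104)) = 526/2396 = 0.2195.
Logarithmic decrement δ = 2πζ/√(1 − ζ²) = 2π × 0.2195/√(1 − 0.0482) = 1.414.
x_n/x₀ = e^(−nδ) ≤ 0.02; take ln: n ≥ ln(1/0.02)/δ = 3.912/1.414 = 2.767.
So 3 complete cycles are required.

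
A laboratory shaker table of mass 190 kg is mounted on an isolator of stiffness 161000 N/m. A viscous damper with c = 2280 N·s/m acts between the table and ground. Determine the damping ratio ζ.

0.206

ω_n = √(k/m) = √(161000/190) = 29.11 rad/s.
Critical damping c_c = 2√(k·m) = 2√(161000 × 190) = 11060 N·s/m, so ζ = c/c_c = 2280/11060 = 0.2061.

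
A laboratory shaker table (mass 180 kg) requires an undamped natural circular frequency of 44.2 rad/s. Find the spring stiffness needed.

352000 N/m

k = m·ω_n² = 180 × 44.20² = 180 × 1954 = 351700 N/m.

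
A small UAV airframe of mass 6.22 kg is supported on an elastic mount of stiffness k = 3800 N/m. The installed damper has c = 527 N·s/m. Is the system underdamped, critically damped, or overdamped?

overdamped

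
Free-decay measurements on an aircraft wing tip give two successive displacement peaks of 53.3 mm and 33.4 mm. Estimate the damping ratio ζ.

0.0742

Logarithmic decrement δ = (1/n)·ln(x₀/x_n) = (1/1)·ln(53.3/33.4) = (1/1)·ln(1.596) = 0.4674.
ζ = δ/√(4π² + δ²) = 0.4674/√(39.48 + 0.218) = 0.4674/6.301 = 0.07418.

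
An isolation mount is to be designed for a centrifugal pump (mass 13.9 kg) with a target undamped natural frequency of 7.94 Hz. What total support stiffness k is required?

34600 N/m

ω_n = 2πf_n = 2π × 7.94 = 49.89 rad/s.
k = m·ω_n² = 13.9 × 49.89² = 13.9 × 2489 = 34600 N/m.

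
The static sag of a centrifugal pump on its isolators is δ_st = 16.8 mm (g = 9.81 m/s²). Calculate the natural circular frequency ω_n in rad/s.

ω_n = √(g/δ_st) = √(9.81/0.0168) = √583.9 = 24.16 rad/s.

24.2 rad/s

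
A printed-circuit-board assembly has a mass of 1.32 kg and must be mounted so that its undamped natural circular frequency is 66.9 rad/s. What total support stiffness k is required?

5910 N/m

k = m·ω_n² = 1.32 × 66.90² = 1.32 × 4476 = 5908 N/m.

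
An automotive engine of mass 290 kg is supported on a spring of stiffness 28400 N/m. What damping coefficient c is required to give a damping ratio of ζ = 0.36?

c_c = 2√(k·m) = 2√(28400 × 290) = 5740 N·s/m.
c = ζ·c_c = 0.36 × 5740 = 2066 N·s/m.

2070 N·s/m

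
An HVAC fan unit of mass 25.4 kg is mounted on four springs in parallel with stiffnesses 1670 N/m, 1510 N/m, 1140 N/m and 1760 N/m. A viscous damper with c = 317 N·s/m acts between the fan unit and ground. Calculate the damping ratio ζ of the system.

0.403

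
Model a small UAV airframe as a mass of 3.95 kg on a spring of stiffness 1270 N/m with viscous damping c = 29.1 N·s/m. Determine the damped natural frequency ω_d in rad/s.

ω_n = √(k/m) = √(1270/3.95) = 17.93 rad/s.
Critical damping c_c = 2√(k·m) = 2√(1270 × 3.95) = 141.7 N·s/m, so ζ = c/c_c = 29.1/141.7 = 0.2054.
ω_d = ω_n√(1 − ζ²) = 17.93 × √(1 − 0.0422) = 17.55 rad/s.

17.5 rad/s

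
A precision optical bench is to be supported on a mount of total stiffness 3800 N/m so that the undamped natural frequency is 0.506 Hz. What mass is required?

ω_n = 2πf_n = 2π × 0.506 = 3.179 rad/s.
m = k/ω_n² = 3800/3.179² = 3800/10.11 = 375.9 kg.

376 kg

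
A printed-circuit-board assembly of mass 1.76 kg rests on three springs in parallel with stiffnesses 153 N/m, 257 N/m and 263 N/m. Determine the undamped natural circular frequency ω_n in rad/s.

Parallel springs add: k_eq = 153 + 257 + 263 = 673.0 N/m.
ω_n = √(k_eq/m) = √(673.0/1.76) = √382.4 = 19.55 rad/s.

19.6 rad/s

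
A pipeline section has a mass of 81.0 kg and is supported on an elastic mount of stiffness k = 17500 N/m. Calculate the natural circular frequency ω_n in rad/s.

ω_n = √(k/m) = √(17500/81.0) = √216.0 = 14.70 rad/s.

14.7 rad/s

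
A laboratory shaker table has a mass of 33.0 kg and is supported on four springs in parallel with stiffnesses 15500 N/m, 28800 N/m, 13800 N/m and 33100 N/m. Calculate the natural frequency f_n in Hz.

8.37 Hz

Parallel springs add: k_eq = 15500 + 28800 + 13800 + 33100 = 91200 N/m.
ω_n = √(k_eq/m) = √(91200/33.0) = √2764 = 52.57 rad/s.
f_n = ω_n/(2π) = 52.57/6.283 = 8.367 Hz.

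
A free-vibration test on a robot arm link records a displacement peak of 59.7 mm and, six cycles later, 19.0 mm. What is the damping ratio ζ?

Logarithmic decrement δ = (1/n)·ln(x₀/x_n) = (1/6)·ln(59.7/19.0) = (1/6)·ln(3.142) = 0.1908.
ζ = δ/√(4π² + δ²) = 0.1908/√(39.48 + 0.0364) = 0.1908/6.286 = 0.03036.

0.0304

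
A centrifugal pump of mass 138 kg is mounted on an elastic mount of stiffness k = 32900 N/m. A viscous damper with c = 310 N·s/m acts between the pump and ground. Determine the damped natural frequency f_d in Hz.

ω_n = √(k/m) = √(32900/138) = 15.44 rad/s.
Critical damping c_c = 2√(k·m) = 2√(32900 × 138) = 4262 N·s/m, so ζ = c/c_c = 310/4262 = 0.07274.
ω_d = ω_n√(1 − ζ²) = 15.44 × √(1 − 0.00529) = 15.40 rad/s.
f_d = ω_d/(2π) = 2.451 Hz.

2.45 Hz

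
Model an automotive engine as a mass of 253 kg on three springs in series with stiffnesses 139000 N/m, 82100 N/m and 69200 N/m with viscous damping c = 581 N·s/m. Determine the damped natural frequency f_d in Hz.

Series springs: 1/k_eq = 1/139000 + 1/82100 + 1/69200 = 3.383×10^-5, so k_eq = 29560 N/m.
ω_n = √(k_eq/m) = √(29560/253) = 10.81 rad/s.
Critical damping c_c = 2√(k_eq·m) = 2√(29560 × 253) = 5470 N·s/m, so ζ = c/c_c = 581/5470 = 0.1062.
ω_d = ω_n√(1 − ζ²) = 10.81 × √(1 − 0.0113) = 10.75 rad/s.
f_d = ω_d/(2π) = 1.711 Hz.

1.71 Hz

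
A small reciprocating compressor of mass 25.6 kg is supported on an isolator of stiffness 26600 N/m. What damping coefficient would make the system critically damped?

1650 N·s/m

c_c = 2√(k·m) = 2√(26600 × 25.6) = 2 × 825.2 = 1650 N·s/m.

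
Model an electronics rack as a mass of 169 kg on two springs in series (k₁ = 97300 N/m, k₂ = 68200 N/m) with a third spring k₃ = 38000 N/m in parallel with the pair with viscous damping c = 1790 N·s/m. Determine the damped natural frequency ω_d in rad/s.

20.8 rad/s

Series pair: k_s = k₁k₂/(k₁+k₂) = (97300)(68200)/(97300 + 68200) = 40100 N/m. In parallel with k₃: k_eq = 40100 + 38000 = 78100 N/m.
ω_n = √(k_eq/m) = √(78100/169) = 21.50 rad/s.
Critical damping c_c = 2√(k_eq·m) = 2√(78100 × 169) = 7266 N·s/m, so ζ = c/c_c = 1790/7266 = 0.2464.
ω_d = ω_n√(1 − ζ²) = 21.50 × √(1 − 0.0607) = 20.83 rad/s.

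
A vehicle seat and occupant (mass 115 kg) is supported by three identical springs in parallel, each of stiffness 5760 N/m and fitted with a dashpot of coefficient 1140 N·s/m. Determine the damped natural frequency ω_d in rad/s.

Parallel springs add: k_eq = 3 × 5760 = 17280 N/m.
ω_n = √(k_eq/m) = √(17280/115) = 12.26 rad/s.
Critical damping c_c = 2√(k_eq·m) = 2√(17280 × 115) = 2819 N·s/m, so ζ = c/c_c = 1140/2819 = 0.4043.
ω_d = ω_n√(1 − ζ²) = 12.26 × √(1 − 0.163) = 11.21 rad/s.

11.2 rad/s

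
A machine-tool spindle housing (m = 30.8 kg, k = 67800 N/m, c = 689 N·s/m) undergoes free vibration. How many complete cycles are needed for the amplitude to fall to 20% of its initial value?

ζ = c/(2√(km)) = 689/(2√(67800 × 30.8)) = 689/2890 = 0.2384.
Logarithmic decrement δ = 2πζ/√(1 − ζ²) = 2π × 0.2384/√(1 − 0.0568) = 1.542.
x_n/x₀ = e^(−nδ) ≤ 0.2; take ln: n ≥ ln(1/0.2)/δ = 1.609/1.542 = 1.043.
So 2 complete cycles are required.

2 cycles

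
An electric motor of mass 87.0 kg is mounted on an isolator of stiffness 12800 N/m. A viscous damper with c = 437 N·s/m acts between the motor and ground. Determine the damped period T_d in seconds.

0.529 s

ω_n = √(k/m) = √(12800/87.0) = 12.13 rad/s.
Critical damping c_c = 2√(k·m) = 2√(12800 × 87.0) = 2111 N·s/m, so ζ = c/c_c = 437/2111 = 0.2071.
ω_d = ω_n√(1 − ζ²) = 12.13 × √(1 − 0.0429) = 11.87 rad/s.
T_d = 2π/ω_d = 0.5295 s.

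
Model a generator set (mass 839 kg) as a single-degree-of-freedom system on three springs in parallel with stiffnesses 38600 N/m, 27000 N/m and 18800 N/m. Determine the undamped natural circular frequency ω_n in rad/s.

10.0 rad/s

Parallel springs add: k_eq = 38600 + 27000 + 18800 = 84400 N/m.
ω_n = √(k_eq/m) = √(84400/839) = √100.6 = 10.03 rad/s.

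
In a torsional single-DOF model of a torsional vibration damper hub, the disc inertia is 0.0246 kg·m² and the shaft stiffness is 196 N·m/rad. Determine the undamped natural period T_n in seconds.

0.0704 s

ω_n = √(k_t/J) = √(196/0.0246) = √7967 = 89.26 rad/s.
T_n = 2π/ω_n = 6.283/89.26 = 0.07039 s.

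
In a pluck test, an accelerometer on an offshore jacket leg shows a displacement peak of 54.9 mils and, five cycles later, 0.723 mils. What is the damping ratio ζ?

0.137

Logarithmic decrement δ = (1/n)·ln(x₀/x_n) = (1/5)·ln(54.9/0.723) = (1/5)·ln(75.93) = 0.8660.
ζ = δ/√(4π² + δ²) = 0.8660/√(39.48 + 0.750) = 0.8660/6.343 = 0.1365.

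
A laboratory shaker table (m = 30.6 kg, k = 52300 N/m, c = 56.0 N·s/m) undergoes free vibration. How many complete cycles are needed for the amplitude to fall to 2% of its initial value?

29 cycles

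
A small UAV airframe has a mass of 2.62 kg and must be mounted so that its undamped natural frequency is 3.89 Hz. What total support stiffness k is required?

1570 N/m

ω_n = 2πf_n = 2π × 3.89 = 24.44 rad/s.
k = m·ω_n² = 2.62 × 24.44² = 2.62 × 597.4 = 1565 N/m.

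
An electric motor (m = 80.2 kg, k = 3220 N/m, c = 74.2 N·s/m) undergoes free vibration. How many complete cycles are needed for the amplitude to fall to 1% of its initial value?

ζ = c/(2√(km)) = 74.2/(2√(3220 × 80.2)) = 74.2/1016 = 0.07301.
Logarithmic decrement δ = 2πζ/√(1 − ζ²) = 2π × 0.07301/√(1 − 0.00533) = 0.4599.
x_n/x₀ = e^(−nδ) ≤ 0.01; take ln: n ≥ ln(1/0.01)/δ = 4.605/0.4599 = 10.01.
So 11 complete cycles are required.

11 cycles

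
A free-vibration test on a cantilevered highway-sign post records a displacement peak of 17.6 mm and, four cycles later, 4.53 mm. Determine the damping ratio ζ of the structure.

0.0539

Logarithmic decrement δ = (1/n)·ln(x₀/x_n) = (1/4)·ln(17.6/4.53) = (1/4)·ln(3.885) = 0.3393.
ζ = δ/√(4π² + δ²) = 0.3393/√(39.48 + 0.115) = 0.3393/6.292 = 0.05392.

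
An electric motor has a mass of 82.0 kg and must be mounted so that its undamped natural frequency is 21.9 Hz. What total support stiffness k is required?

1550000 N/m

ω_n = 2πf_n = 2π × 21.9 = 137.6 rad/s.
k = m·ω_n² = 82.0 × 137.6² = 82.0 × 18930 = 1553000 N/m.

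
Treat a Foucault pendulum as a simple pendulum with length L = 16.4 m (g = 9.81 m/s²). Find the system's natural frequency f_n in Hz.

For a simple pendulum ω_n = √(g/L) = √(9.81/16.4) = √0.5982 = 0.7734 rad/s.
f_n = ω_n/(2π) = 0.7734/6.283 = 0.1231 Hz.

0.123 Hz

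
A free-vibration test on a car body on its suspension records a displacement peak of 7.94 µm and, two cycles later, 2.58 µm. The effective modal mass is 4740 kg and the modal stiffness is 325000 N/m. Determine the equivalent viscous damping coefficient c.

Logarithmic decrement δ = (1/n)·ln(x₀/x_n) = (1/2)·ln(7.94/2.58) = (1/2)·ln(3.078) = 0.5621.
ζ = δ/√(4π² + δ²) = 0.5621/√(39.48 + 0.316) = 0.5621/6.308 = 0.08910.
c = ζ · 2√(km) = 0.08910 × 2√(325000 × 4740) = 0.08910 × 78500 = 6994 N·s/m.

6990 N·s/m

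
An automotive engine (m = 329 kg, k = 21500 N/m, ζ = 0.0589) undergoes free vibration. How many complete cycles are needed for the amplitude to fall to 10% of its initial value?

Logarithmic decrement δ = 2πζ/√(1 − ζ²) = 2π × 0.05890/√(1 − 0.00347) = 0.3707.
x_n/x₀ = e^(−nδ) ≤ 0.1; take ln: n ≥ ln(1/0.1)/δ = 2.303/0.3707 = 6.211.
So 7 complete cycles are required.

7 cycles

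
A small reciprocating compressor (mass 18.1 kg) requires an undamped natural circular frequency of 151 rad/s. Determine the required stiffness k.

k = m·ω_n² = 18.1 × 151.0² = 18.1 × 22800 = 412700 N/m.

413000 N/m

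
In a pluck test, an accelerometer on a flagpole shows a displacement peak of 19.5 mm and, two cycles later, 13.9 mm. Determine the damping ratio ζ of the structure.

Logarithmic decrement δ = (1/n)·ln(x₀/x_n) = (1/2)·ln(19.5/13.9) = (1/2)·ln(1.403) = 0.1693.
ζ = δ/√(4π² + δ²) = 0.1693/√(39.48 + 0.0286) = 0.1693/6.285 = 0.02693.

0.0269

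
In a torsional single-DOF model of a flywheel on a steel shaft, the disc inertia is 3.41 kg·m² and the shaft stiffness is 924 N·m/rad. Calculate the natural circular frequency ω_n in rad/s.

16.5 rad/s

ω_n = √(k_t/J) = √(924/3.41) = √271.0 = 16.46 rad/s.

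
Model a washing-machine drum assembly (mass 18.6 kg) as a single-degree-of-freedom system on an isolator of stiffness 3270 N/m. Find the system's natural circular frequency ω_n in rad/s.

ω_n = √(k/m) = √(3270/18.6) = √175.8 = 13.26 rad/s.

13.3 rad/s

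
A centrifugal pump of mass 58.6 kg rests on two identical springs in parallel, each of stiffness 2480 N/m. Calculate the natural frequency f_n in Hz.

Parallel springs add: k_eq = 2 × 2480 = 4960 N/m.
ω_n = √(k_eq/m) = √(4960/58.6) = √84.64 = 9.200 rad/s.
f_n = ω_n/(2π) = 9.200/6.283 = 1.464 Hz.

1.46 Hz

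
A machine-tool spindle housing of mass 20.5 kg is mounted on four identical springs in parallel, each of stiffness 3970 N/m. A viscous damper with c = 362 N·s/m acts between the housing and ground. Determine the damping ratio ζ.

0.317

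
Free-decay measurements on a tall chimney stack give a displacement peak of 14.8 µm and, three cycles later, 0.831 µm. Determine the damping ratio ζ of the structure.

Logarithmic decrement δ = (1/n)·ln(x₀/x_n) = (1/3)·ln(14.8/0.831) = (1/3)·ln(17.81) = 0.9599.
ζ = δ/√(4π² + δ²) = 0.9599/√(39.48 + 0.921) = 0.9599/6.356 = 0.1510.

0.151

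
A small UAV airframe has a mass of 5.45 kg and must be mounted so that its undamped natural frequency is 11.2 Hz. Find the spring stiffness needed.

27000 N/m

ω_n = 2πf_n = 2π × 11.2 = 70.37 rad/s.
k = m·ω_n² = 5.45 × 70.37² = 5.45 × 4952 = 26990 N/m.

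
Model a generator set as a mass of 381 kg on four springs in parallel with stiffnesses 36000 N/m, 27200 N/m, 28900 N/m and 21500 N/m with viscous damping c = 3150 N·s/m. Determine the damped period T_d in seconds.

0.375 s

Parallel springs add: k_eq = 36000 + 27200 + 28900 + 21500 = 113600 N/m.
ω_n = √(k_eq/m) = √(113600/381) = 17.27 rad/s.
Critical damping c_c = 2√(k_eq·m) = 2√(113600 × 381) = 13160 N·s/m, so ζ = c/c_c = 3150/13160 = 0.2394.
ω_d = ω_n√(1 − ζ²) = 17.27 × √(1 − 0.0573) = 16.77 rad/s.
T_d = 2π/ω_d = 0.3748 s.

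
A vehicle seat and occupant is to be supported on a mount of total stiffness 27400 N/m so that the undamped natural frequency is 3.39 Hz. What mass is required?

ω_n = 2πf_n = 2π × 3.39 = 21.30 rad/s.
m = k/ω_n² = 27400/21.30² = 27400/453.7 = 60.39 kg.

60.4 kg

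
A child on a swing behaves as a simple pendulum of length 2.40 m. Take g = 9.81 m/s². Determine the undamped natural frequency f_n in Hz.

For a simple pendulum ω_n = √(g/L) = √(9.81/2.40) = √4.088 = 2.022 rad/s.
f_n = ω_n/(2π) = 2.022/6.283 = 0.3218 Hz.

0.322 Hz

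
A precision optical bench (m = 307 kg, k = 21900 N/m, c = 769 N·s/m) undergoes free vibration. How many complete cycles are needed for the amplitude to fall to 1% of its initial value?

5 cycles

ζ = c/(2√(km)) = 769/(2√(21900 × 307)) = 769/5186 = 0.1483.
Logarithmic decrement δ = 2πζ/√(1 − ζ²) = 2π × 0.1483/√(1 − 0.0220) = 0.9421.
x_n/x₀ = e^(−nδ) ≤ 0.01; take ln: n ≥ ln(1/0.01)/δ = 4.605/0.9421 = 4.888.
So 5 complete cycles are required.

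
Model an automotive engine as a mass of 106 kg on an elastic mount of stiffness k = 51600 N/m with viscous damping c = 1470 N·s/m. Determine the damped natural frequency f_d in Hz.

ω_n = √(k/m) = √(51600/106) = 22.06 rad/s.
Critical damping c_c = 2√(k·m) = 2√(51600 × 106) = 4677 N·s/m, so ζ = c/c_c = 1470/4677 = 0.3143.
ω_d = ω_n√(1 − ζ²) = 22.06 × √(1 − 0.0988) = 20.95 rad/s.
f_d = ω_d/(2π) = 3.334 Hz.

3.33 Hz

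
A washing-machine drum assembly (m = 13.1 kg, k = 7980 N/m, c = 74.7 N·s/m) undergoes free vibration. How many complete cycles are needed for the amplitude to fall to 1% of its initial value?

ζ = c/(2√(km)) = 74.7/(2√(7980 × 13.1)) = 74.7/646.6 = 0.1155.
Logarithmic decrement δ = 2πζ/√(1 − ζ²) = 2π × 0.1155/√(1 − 0.0133) = 0.7307.
x_n/x₀ = e^(−nδ) ≤ 0.01; take ln: n ≥ ln(1/0.01)/δ = 4.605/0.7307 = 6.302.
So 7 complete cycles are required.

7 cycles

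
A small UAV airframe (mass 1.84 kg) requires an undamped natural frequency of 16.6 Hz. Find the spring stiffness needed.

ω_n = 2πf_n = 2π × 16.6 = 104.3 rad/s.
k = m·ω_n² = 1.84 × 104.3² = 1.84 × 10880 = 20020 N/m.

20000 N/m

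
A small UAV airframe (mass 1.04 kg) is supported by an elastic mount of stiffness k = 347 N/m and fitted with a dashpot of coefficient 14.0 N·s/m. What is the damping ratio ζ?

ω_n = √(k/m) = √(347.0/1.04) = 18.27 rad/s.
Critical damping c_c = 2√(k·m) = 2√(347.0 × 1.04) = 37.99 N·s/m, so ζ = c/c_c = 14.0/37.99 = 0.3685.

0.368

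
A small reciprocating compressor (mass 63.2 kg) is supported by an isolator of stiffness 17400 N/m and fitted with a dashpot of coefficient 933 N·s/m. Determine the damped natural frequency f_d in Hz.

2.37 Hz

ω_n = √(k/m) = √(17400/63.2) = 16.59 rad/s.
Critical damping c_c = 2√(k·m) = 2√(17400 × 63.2) = 2097 N·s/m, so ζ = c/c_c = 933/2097 = 0.4449.
ω_d = ω_n√(1 − ζ²) = 16.59 × √(1 − 0.198) = 14.86 rad/s.
f_d = ω_d/(2π) = 2.365 Hz.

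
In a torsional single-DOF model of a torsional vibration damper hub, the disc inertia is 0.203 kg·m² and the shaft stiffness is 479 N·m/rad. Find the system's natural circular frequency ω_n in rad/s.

48.6 rad/s

ω_n = √(k_t/J) = √(479/0.203) = √2360 = 48.58 rad/s.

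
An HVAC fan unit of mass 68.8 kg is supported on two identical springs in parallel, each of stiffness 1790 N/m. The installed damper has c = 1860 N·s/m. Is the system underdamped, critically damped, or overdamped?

Parallel springs add: k_eq = 2 × 1790 = 3580 N/m.
c_c = 2√(k_eq·m) = 992.6 N·s/m; ζ = c/c_c = 1860/992.6 = 1.87.
Since ζ > 1 the system is overdamped.

overdamped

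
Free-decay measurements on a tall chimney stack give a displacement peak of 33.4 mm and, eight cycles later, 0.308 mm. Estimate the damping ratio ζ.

0.0928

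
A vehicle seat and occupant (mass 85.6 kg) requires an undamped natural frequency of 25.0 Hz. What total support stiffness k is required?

2110000 N/m

ω_n = 2πf_n = 2π × 25.0 = 157.1 rad/s.
k = m·ω_n² = 85.6 × 157.1² = 85.6 × 24670 = 2112000 N/m.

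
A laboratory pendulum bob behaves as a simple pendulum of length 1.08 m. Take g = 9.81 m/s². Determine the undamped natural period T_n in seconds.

For a simple pendulum ω_n = √(g/L) = √(9.81/1.08) = √9.083 = 3.014 rad/s.
T_n = 2π/ω_n = 6.283/3.014 = 2.085 s.

2.08 s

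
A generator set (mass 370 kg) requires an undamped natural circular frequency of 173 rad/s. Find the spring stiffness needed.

11100000 N/m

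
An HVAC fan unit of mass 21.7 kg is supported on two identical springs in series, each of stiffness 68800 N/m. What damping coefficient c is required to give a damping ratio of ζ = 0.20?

Series springs: 1/k_eq = 2/68800, so k_eq = 68800/2 = 34400 N/m.
c_c = 2√(k_eq·m) = 2√(34400 × 21.7) = 1728 N·s/m.
c = ζ·c_c = 0.20 × 1728 = 345.6 N·s/m.

346 N·s/m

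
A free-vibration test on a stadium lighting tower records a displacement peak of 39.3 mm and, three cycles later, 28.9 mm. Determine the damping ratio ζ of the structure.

Logarithmic decrement δ = (1/n)·ln(x₀/x_n) = (1/3)·ln(39.3/28.9) = (1/3)·ln(1.360) = 0.1025.
ζ = δ/√(4π² + δ²) = 0.1025/√(39.48 + 0.0105) = 0.1025/6.284 = 0.01631.

0.0163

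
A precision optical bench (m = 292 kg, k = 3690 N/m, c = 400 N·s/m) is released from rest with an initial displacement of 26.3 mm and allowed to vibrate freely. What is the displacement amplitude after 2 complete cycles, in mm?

2.23 mm

ζ = c/(2√(km)) = 400/(2√(3690 × 292)) = 400/2076 = 0.1927.
Logarithmic decrement δ = 2πζ/√(1 − ζ²) = 2π × 0.1927/√(1 − 0.0371) = 1.234.
After n cycles, x_n/x₀ = e^(−nδ), so x_2 = 26.3 × e^(−2 × 1.234) = 26.3 × 0.08480 = 2.230 mm.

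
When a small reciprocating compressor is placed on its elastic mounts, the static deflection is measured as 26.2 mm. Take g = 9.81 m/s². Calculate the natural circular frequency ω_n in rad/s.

ω_n = √(g/δ_st) = √(9.81/0.0262) = √374.4 = 19.35 rad/s.

19.4 rad/s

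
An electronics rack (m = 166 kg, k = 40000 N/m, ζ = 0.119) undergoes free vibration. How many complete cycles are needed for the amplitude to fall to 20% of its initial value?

3 cycles

Logarithmic decrement δ = 2πζ/√(1 − ζ²) = 2π × 0.1190/√(1 − 0.0142) = 0.7531.
x_n/x₀ = e^(−nδ) ≤ 0.2; take ln: n ≥ ln(1/0.2)/δ = 1.609/0.7531 = 2.137.
So 3 complete cycles are required.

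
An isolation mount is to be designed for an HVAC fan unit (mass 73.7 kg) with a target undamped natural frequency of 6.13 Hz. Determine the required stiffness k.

ω_n = 2πf_n = 2π × 6.13 = 38.52 rad/s.
k = m·ω_n² = 73.7 × 38.52² = 73.7 × 1483 = 109300 N/m.

109000 N/m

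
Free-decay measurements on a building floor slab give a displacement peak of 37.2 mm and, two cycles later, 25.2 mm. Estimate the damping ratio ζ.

Logarithmic decrement δ = (1/n)·ln(x₀/x_n) = (1/2)·ln(37.2/25.2) = (1/2)·ln(1.476) = 0.1947.
ζ = δ/√(4π² + δ²) = 0.1947/√(39.48 + 0.0379) = 0.1947/6.286 = 0.03098.

0.0310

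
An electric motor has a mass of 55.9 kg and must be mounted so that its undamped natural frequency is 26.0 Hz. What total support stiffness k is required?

1490000 N/m

ω_n = 2πf_n = 2π × 26.0 = 163.4 rad/s.
k = m·ω_n² = 55.9 × 163.4² = 55.9 × 26690 = 1492000 N/m.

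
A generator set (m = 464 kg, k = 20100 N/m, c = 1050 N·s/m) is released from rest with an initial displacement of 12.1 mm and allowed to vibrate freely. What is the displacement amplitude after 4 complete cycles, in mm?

0.151 mm

ζ = c/(2√(km)) = 1050/(2√(20100 × 464)) = 1050/6108 = 0.1719.
Logarithmic decrement δ = 2πζ/√(1 − ζ²) = 2π × 0.1719/√(1 − 0.0296) = 1.096.
After n cycles, x_n/x₀ = e^(−nδ), so x_4 = 12.1 × e^(−4 × 1.096) = 12.1 × 0.01245 = 0.1507 mm.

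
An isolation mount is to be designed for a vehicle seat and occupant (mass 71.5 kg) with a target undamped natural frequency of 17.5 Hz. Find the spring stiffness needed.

ω_n = 2πf_n = 2π × 17.5 = 110.0 rad/s.
k = m·ω_n² = 71.5 × 110.0² = 71.5 × 12090 = 864500 N/m.

864000 N/m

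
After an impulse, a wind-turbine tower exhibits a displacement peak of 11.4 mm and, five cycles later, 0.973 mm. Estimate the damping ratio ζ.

Logarithmic decrement δ = (1/n)·ln(x₀/x_n) = (1/5)·ln(11.4/0.973) = (1/5)·ln(11.72) = 0.4922.
ζ = δ/√(4π² + δ²) = 0.4922/√(39.48 + 0.242) = 0.4922/6.302 = 0.07810.

0.0781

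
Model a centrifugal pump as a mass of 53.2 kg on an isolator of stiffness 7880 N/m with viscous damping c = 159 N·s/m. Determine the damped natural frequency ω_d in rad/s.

12.1 rad/s

ω_n = √(k/m) = √(7880/53.2) = 12.17 rad/s.
Critical damping c_c = 2√(k·m) = 2√(7880 × 53.2) = 1295 N·s/m, so ζ = c/c_c = 159/1295 = 0.1228.
ω_d = ω_n√(1 − ζ²) = 12.17 × √(1 − 0.0151) = 12.08 rad/s.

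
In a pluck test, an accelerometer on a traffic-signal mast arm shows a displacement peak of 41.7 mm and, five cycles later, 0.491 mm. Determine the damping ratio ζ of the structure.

0.140

Logarithmic decrement δ = (1/n)·ln(x₀/x_n) = (1/5)·ln(41.7/0.491) = (1/5)·ln(84.93) = 0.8884.
ζ = δ/√(4π² + δ²) = 0.8884/√(39.48 + 0.789) = 0.8884/6.346 = 0.1400.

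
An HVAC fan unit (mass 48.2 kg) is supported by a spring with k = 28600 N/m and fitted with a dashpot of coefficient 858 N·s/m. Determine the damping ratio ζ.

0.365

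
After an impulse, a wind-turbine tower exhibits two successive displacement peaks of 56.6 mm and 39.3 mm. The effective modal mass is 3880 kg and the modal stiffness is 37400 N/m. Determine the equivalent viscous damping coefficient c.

1400 N·s/m

Logarithmic decrement δ = (1/n)·ln(x₀/x_n) = (1/1)·ln(56.6/39.3) = (1/1)·ln(1.440) = 0.3648.
ζ = δ/√(4π² + δ²) = 0.3648/√(39.48 + 0.133) = 0.3648/6.294 = 0.05796.
c = ζ · 2√(km) = 0.05796 × 2√(37400 × 3880) = 0.05796 × 24090 = 1396 N·s/m.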